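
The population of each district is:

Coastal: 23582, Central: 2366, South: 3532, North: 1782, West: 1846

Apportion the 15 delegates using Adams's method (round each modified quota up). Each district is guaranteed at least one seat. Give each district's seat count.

Coastal 10, Central 1, South 2, North 1, West 1

Standard divisor 33108/15 ≈ 2207.2; standard quotas: Coastal 10.684, Central 1.072, South 1.600, North 0.807, West 0.836.
Rounding up gives 11, 2, 2, 1, 1 = 17 seats, so the divisor must be adjusted.
With modified divisor 2500: modified quotas Coastal 9.433, Central 0.946, South 1.413, North 0.713, West 0.738.
Rounding up: Coastal 10, Central 1, South 2, North 1, West 1 (total 15).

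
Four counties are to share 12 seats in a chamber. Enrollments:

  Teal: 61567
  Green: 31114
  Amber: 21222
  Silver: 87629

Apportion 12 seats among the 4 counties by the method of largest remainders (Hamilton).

Teal=4; Green=2; Amber=1; Silver=5

Standard divisor: 201532 ÷ 12 ≈ 16794.333.
Standard quotas: Teal 3.6659, Green 1.8526, Amber 1.2636, Silver 5.2178.
Lower quotas: Teal 3, Green 1, Amber 1, Silver 5 (sum 10, leaving 2 seats).
Remainders in descending order: Green 0.8526, Teal 0.6659, Amber 0.2636, Silver 0.2178.
Largest remainders: Green, Teal receive the extra seats.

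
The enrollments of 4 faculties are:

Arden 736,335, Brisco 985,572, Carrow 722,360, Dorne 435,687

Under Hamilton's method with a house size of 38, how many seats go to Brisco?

13

Total 2879954; standard divisor 2879954/38 ≈ 75788.263.
Standard quotas: Arden 9.7157, Brisco 13.0043, Carrow 9.5313, Dorne 5.7487.
Lower quotas: Arden 9, Brisco 13, Carrow 9, Dorne 5 (sum 36, leaving 2 seats).
Remainders in descending order: Dorne 0.7487, Arden 0.7157, Carrow 0.5313, Brisco 0.0043.
Largest remainders: Dorne, Arden receive the extra seats.
Brisco receives 13.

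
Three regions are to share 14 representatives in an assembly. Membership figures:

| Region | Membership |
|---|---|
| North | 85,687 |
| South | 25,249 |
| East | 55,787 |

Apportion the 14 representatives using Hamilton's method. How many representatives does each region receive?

Standard divisor: 166723 ÷ 14 ≈ 11908.786.
Standard quotas: North 7.1953, South 2.1202, East 4.6845.
Lower quotas: North 7, South 2, East 4 (sum 13, leaving 1 seat).
Remainders in descending order: East 0.6845, North 0.1953, South 0.1202.
The surplus seat goes to East.

North: 7, South: 2, East: 5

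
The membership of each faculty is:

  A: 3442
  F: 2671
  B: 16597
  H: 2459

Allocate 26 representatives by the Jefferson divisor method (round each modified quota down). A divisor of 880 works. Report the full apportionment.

A=3; F=3; B=18; H=2

With modified divisor 880: modified quotas A 3.911, F 3.035, B 18.860, H 2.794.
Rounding down: A 3, F 3, B 18, H 2 (total 26).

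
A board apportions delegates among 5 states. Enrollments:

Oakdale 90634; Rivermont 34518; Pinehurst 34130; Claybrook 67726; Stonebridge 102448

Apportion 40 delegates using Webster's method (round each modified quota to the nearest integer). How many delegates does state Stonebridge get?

Standard divisor 329456/40 ≈ 8236.4; standard quotas: Oakdale 11.004, Rivermont 4.191, Pinehurst 4.144, Claybrook 8.223, Stonebridge 12.438.
Rounding to the nearest integer gives 11, 4, 4, 8, 12 = 39 seats, so the divisor must be adjusted.
With modified divisor 8100: modified quotas Oakdale 11.189, Rivermont 4.261, Pinehurst 4.214, Claybrook 8.361, Stonebridge 12.648.
Rounding to the nearest integer: Oakdale 11, Rivermont 4, Pinehurst 4, Claybrook 8, Stonebridge 13 (total 40).
Stonebridge receives 13.

13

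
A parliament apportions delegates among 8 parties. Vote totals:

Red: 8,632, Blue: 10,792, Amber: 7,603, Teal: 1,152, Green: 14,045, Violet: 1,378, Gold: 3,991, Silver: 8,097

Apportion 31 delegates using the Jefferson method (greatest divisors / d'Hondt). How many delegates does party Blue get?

Standard divisor 55690/31 ≈ 1796.452; standard quotas: Red 4.805, Blue 6.007, Amber 4.232, Teal 0.641, Green 7.818, Violet 0.767, Gold 2.222, Silver 4.507.
Rounding down gives 4, 6, 4, 0, 7, 0, 2, 4 = 27 seats, so the divisor must be adjusted.
With modified divisor 1550: modified quotas Red 5.569, Blue 6.963, Amber 4.905, Teal 0.743, Green 9.061, Violet 0.889, Gold 2.575, Silver 5.224.
Rounding down: Red 5, Blue 6, Amber 4, Teal 0, Green 9, Violet 0, Gold 2, Silver 5 (total 31).
Blue receives 6.

6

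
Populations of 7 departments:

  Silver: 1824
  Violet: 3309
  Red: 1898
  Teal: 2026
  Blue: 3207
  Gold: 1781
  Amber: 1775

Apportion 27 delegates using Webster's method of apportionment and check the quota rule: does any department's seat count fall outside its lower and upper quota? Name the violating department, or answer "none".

Standard quotas: Silver 3.113, Violet 5.647, Red 3.239, Teal 3.458, Blue 5.473, Gold 3.040, Amber 3.029.
Webster allocation: Silver 3, Violet 6, Red 3, Teal 3, Blue 6, Gold 3, Amber 3.
Every allocation lies between the lower and upper quota.

none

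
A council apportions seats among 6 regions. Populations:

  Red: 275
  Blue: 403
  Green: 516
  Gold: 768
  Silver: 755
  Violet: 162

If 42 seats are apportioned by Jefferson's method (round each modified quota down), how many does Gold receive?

Standard divisor 2879/42 ≈ 68.548; standard quotas: Red 4.012, Blue 5.879, Green 7.528, Gold 11.204, Silver 11.014, Violet 2.363.
Rounding down gives 4, 5, 7, 11, 11, 2 = 40 seats, so the divisor must be adjusted.
With modified divisor 64.2: modified quotas Red 4.283, Blue 6.277, Green 8.037, Gold 11.963, Silver 11.760, Violet 2.523.
Rounding down: Red 4, Blue 6, Green 8, Gold 11, Silver 11, Violet 2 (total 42).
Gold receives 11.

11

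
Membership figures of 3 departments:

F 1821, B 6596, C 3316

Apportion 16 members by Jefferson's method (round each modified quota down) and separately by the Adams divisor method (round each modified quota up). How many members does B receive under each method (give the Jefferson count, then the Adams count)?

9 and 8

Jefferson: F 2, B 9, C 5.
Adams: F 3, B 8, C 5.
B gets 9 under Jefferson and 8 under Adams.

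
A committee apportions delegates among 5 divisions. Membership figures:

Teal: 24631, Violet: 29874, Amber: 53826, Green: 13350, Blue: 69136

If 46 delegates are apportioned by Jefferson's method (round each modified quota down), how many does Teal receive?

6

Standard divisor 190817/46 ≈ 4148.196; standard quotas: Teal 5.938, Violet 7.202, Amber 12.976, Green 3.218, Blue 16.667.
Rounding down gives 5, 7, 12, 3, 16 = 43 seats, so the divisor must be adjusted.
With modified divisor 4000: modified quotas Teal 6.158, Violet 7.468, Amber 13.457, Green 3.337, Blue 17.284.
Rounding down: Teal 6, Violet 7, Amber 13, Green 3, Blue 17 (total 46).
Teal receives 6.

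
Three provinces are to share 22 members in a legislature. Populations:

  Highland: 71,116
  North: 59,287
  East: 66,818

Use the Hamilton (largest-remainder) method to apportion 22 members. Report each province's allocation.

Highland 8, North 7, East 7

Total 197221; standard divisor 197221/22 ≈ 8964.591.
Standard quotas: Highland 7.9330, North 6.6135, East 7.4535.
Lower quotas: Highland 7, North 6, East 7 (sum 20, leaving 2 seats).
Remainders in descending order: Highland 0.9330, North 0.6135, East 0.4535.
The surplus seats go to Highland, North.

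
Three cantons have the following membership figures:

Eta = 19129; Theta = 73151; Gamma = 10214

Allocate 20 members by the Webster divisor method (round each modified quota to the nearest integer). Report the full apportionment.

Eta=4, Theta=14, Gamma=2

Standard divisor 102494/20 ≈ 5124.7; standard quotas: Eta 3.733, Theta 14.274, Gamma 1.993.
Rounding to the nearest integer gives Eta 4, Theta 14, Gamma 2 — total 20, matching the house size, so no adjustment is needed.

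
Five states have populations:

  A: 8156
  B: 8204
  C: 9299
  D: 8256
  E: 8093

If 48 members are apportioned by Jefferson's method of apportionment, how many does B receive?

9

Standard divisor 42008/48 ≈ 875.167; standard quotas: A 9.319, B 9.374, C 10.625, D 9.434, E 9.247.
Rounding down gives 9, 9, 10, 9, 9 = 46 seats, so the divisor must be adjusted.
With modified divisor 823: modified quotas A 9.910, B 9.968, C 11.299, D 10.032, E 9.834.
Rounding down: A 9, B 9, C 11, D 10, E 9 (total 48).
B receives 9.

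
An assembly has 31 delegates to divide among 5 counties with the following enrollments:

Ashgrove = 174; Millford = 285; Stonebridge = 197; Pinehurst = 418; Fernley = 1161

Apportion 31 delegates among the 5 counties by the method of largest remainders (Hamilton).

Ashgrove: 2, Millford: 4, Stonebridge: 3, Pinehurst: 6, Fernley: 16

Standard divisor: 2235 ÷ 31 ≈ 72.097.
Standard quotas: Ashgrove 2.413, Millford 3.953, Stonebridge 2.732, Pinehurst 5.798, Fernley 16.103.
Lower quotas: Ashgrove 2, Millford 3, Stonebridge 2, Pinehurst 5, Fernley 16 (sum 28, leaving 3 seats).
Remainders in descending order: Millford 0.953, Pinehurst 0.798, Stonebridge 0.732, Ashgrove 0.413, Fernley 0.103.
Largest remainders: Millford, Pinehurst, Stonebridge receive the extra seats.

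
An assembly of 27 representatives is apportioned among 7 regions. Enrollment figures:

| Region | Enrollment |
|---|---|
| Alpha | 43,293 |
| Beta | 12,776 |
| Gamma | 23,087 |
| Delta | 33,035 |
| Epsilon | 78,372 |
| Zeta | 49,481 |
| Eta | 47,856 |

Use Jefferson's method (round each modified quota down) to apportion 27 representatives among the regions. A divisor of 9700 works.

With modified divisor 9700: modified quotas Alpha 4.463, Beta 1.317, Gamma 2.380, Delta 3.406, Epsilon 8.080, Zeta 5.101, Eta 4.934.
Rounding down: Alpha 4, Beta 1, Gamma 2, Delta 3, Epsilon 8, Zeta 5, Eta 4 (total 27).

Alpha 4, Beta 1, Gamma 2, Delta 3, Epsilon 8, Zeta 5, Eta 4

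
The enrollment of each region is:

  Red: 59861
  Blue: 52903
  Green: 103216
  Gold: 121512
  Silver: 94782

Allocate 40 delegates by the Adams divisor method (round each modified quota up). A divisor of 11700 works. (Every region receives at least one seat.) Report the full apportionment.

Red 6, Blue 5, Green 9, Gold 11, Silver 9

With modified divisor 11700: modified quotas Red 5.116, Blue 4.522, Green 8.822, Gold 10.386, Silver 8.101.
Rounding up: Red 6, Blue 5, Green 9, Gold 11, Silver 9 (total 40).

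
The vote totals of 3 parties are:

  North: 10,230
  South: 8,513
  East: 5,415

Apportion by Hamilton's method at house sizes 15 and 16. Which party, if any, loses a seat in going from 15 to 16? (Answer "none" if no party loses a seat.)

East

At 15 seats: North 6, South 5, East 4.
At 16 seats: North 7, South 6, East 3.
East drops from 4 to 3.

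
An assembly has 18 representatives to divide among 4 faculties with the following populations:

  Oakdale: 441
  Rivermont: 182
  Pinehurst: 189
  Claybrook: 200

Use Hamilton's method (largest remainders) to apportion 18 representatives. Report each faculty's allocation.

Oakdale 8, Rivermont 3, Pinehurst 3, Claybrook 4

Standard divisor: 1012 ÷ 18 ≈ 56.222.
Standard quotas: Oakdale 7.844, Rivermont 3.237, Pinehurst 3.362, Claybrook 3.557.
Lower quotas: Oakdale 7, Rivermont 3, Pinehurst 3, Claybrook 3 (sum 16, leaving 2 seats).
Remainders in descending order: Oakdale 0.844, Claybrook 0.557, Pinehurst 0.362, Rivermont 0.237.
Largest remainders: Oakdale, Claybrook receive the extra seats.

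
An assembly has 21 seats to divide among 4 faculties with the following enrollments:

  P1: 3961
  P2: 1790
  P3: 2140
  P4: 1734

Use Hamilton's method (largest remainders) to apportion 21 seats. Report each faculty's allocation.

P1=8; P2=4; P3=5; P4=4

Total 9625; standard divisor 9625/21 ≈ 458.333.
Standard quotas: P1 8.642, P2 3.905, P3 4.669, P4 3.783.
Lower quotas: P1 8, P2 3, P3 4, P4 3 (sum 18, leaving 3 seats).
Remainders in descending order: P2 0.905, P4 0.783, P3 0.669, P1 0.642.
The surplus seats go to P2, P4, P3.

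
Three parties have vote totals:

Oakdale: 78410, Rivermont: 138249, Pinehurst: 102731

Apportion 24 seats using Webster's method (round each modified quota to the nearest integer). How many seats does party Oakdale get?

6

Standard divisor 319390/24 ≈ 13307.917; standard quotas: Oakdale 5.892, Rivermont 10.388, Pinehurst 7.720.
Rounding to the nearest integer gives Oakdale 6, Rivermont 10, Pinehurst 8 — total 24, matching the house size, so no adjustment is needed.
Oakdale receives 6.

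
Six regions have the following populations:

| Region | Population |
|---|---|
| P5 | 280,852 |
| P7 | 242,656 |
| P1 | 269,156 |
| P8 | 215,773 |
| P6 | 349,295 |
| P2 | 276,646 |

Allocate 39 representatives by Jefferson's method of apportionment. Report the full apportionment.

P5 7; P7 6; P1 6; P8 5; P6 8; P2 7

Standard divisor 1634378/39 ≈ 41907.128; standard quotas: P5 6.702, P7 5.790, P1 6.423, P8 5.149, P6 8.335, P2 6.601.
Rounding down gives 6, 5, 6, 5, 8, 6 = 36 seats, so the divisor must be adjusted.
With modified divisor 39200: modified quotas P5 7.165, P7 6.190, P1 6.866, P8 5.504, P6 8.911, P2 7.057.
Rounding down: P5 7, P7 6, P1 6, P8 5, P6 8, P2 7 (total 39).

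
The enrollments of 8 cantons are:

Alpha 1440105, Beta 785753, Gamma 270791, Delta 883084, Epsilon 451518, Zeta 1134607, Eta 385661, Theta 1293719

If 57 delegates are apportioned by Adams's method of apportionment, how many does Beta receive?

7

Standard divisor 6645238/57 ≈ 116583.123; standard quotas: Alpha 12.353, Beta 6.740, Gamma 2.323, Delta 7.575, Epsilon 3.873, Zeta 9.732, Eta 3.308, Theta 11.097.
Rounding up gives 13, 7, 3, 8, 4, 10, 4, 12 = 61 seats, so the divisor must be adjusted.
With modified divisor 127400: modified quotas Alpha 11.304, Beta 6.168, Gamma 2.126, Delta 6.932, Epsilon 3.544, Zeta 8.906, Eta 3.027, Theta 10.155.
Rounding up: Alpha 12, Beta 7, Gamma 3, Delta 7, Epsilon 4, Zeta 9, Eta 4, Theta 11 (total 57).
Beta receives 7.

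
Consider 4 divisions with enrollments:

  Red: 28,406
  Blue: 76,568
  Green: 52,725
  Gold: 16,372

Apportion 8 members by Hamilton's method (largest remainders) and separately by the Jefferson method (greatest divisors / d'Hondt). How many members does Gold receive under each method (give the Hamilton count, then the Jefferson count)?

Hamilton: Red 1, Blue 4, Green 2, Gold 1.
Jefferson: Red 1, Blue 4, Green 3, Gold 0.
Gold gets 1 under Hamilton and 0 under Jefferson.

1 and 0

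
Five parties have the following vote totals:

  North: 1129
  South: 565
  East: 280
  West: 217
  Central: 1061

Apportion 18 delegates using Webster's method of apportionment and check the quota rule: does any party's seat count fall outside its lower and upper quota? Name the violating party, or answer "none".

Standard quotas: North 6.249, South 3.127, East 1.550, West 1.201, Central 5.873.
Webster allocation: North 6, South 3, East 2, West 1, Central 6.
Every allocation lies between the lower and upper quota.

none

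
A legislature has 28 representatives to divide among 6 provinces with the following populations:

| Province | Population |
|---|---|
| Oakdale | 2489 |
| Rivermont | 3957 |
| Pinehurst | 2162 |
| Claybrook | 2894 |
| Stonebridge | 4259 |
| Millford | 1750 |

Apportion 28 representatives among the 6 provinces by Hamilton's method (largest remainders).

Oakdale=4; Rivermont=6; Pinehurst=3; Claybrook=5; Stonebridge=7; Millford=3

Standard divisor: 17511 ÷ 28 ≈ 625.393.
Standard quotas: Oakdale 3.980, Rivermont 6.327, Pinehurst 3.457, Claybrook 4.627, Stonebridge 6.810, Millford 2.798.
Lower quotas: Oakdale 3, Rivermont 6, Pinehurst 3, Claybrook 4, Stonebridge 6, Millford 2 (sum 24, leaving 4 seats).
Remainders in descending order: Oakdale 0.980, Stonebridge 0.810, Millford 0.798, Claybrook 0.627, Pinehurst 0.457, Rivermont 0.327.
The surplus seats go to Oakdale, Stonebridge, Millford, Claybrook.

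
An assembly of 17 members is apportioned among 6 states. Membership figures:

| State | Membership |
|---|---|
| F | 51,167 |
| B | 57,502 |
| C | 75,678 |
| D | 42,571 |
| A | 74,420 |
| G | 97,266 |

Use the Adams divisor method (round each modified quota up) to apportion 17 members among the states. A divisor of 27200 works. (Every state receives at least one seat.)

F=2; B=3; C=3; D=2; A=3; G=4

With modified divisor 27200: modified quotas F 1.881, B 2.114, C 2.782, D 1.565, A 2.736, G 3.576.
Rounding up: F 2, B 3, C 3, D 2, A 3, G 4 (total 17).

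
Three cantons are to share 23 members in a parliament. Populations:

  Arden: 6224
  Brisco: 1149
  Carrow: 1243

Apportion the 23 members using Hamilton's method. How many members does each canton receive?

Arden 17; Brisco 3; Carrow 3

Total 8616; standard divisor 8616/23 ≈ 374.609.
Standard quotas: Arden 16.6147, Brisco 3.0672, Carrow 3.3181.
Lower quotas: Arden 16, Brisco 3, Carrow 3 (sum 22, leaving 1 seat).
Remainders in descending order: Arden 0.6147, Carrow 0.3181, Brisco 0.0672.
Largest remainder: Arden receives the extra seat.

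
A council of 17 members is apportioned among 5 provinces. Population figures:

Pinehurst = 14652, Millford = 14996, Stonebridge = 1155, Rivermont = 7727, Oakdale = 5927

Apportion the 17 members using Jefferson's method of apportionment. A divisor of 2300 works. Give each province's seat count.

With modified divisor 2300: modified quotas Pinehurst 6.370, Millford 6.520, Stonebridge 0.502, Rivermont 3.360, Oakdale 2.577.
Rounding down: Pinehurst 6, Millford 6, Stonebridge 0, Rivermont 3, Oakdale 2 (total 17).

Pinehurst 6, Millford 6, Stonebridge 0, Rivermont 3, Oakdale 2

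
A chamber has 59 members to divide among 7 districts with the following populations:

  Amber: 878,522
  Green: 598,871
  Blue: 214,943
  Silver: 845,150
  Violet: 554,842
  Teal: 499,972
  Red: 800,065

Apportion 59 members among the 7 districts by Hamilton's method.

The standard divisor is 4392365/59 ≈ 74446.864.
Standard quotas: Amber 11.8007, Green 8.0443, Blue 2.8872, Silver 11.3524, Violet 7.4529, Teal 6.7158, Red 10.7468.
Lower quotas: Amber 11, Green 8, Blue 2, Silver 11, Violet 7, Teal 6, Red 10 (sum 55, leaving 4 seats).
Remainders in descending order: Blue 0.8872, Amber 0.8007, Red 0.7468, Teal 0.7158, Violet 0.4529, Silver 0.3524, Green 0.0443.
The surplus seats go to Blue, Amber, Red, Teal.

Amber=12, Green=8, Blue=3, Silver=11, Violet=7, Teal=7, Red=11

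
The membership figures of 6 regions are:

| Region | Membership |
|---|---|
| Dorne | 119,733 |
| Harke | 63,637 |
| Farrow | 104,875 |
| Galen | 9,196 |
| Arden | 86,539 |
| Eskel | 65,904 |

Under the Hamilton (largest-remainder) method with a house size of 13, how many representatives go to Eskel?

The standard divisor is 449884/13 ≈ 34606.462.
Standard quotas: Dorne 3.4598, Harke 1.8389, Farrow 3.0305, Galen 0.2657, Arden 2.5007, Eskel 1.9044.
Lower quotas: Dorne 3, Harke 1, Farrow 3, Galen 0, Arden 2, Eskel 1 (sum 10, leaving 3 seats).
Remainders in descending order: Eskel 0.9044, Harke 0.8389, Arden 0.5007, Dorne 0.4598, Galen 0.2657, Farrow 0.0305.
The surplus seats go to Eskel, Harke, Arden.
Eskel receives 2.

2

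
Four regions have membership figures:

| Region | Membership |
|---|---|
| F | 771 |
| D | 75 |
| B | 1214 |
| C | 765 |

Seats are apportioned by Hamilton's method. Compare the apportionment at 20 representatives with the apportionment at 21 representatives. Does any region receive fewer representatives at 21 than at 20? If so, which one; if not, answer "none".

D

At 20 seats: F 5, D 1, B 9, C 5.
At 21 seats: F 6, D 0, B 9, C 6.
D drops from 1 to 0.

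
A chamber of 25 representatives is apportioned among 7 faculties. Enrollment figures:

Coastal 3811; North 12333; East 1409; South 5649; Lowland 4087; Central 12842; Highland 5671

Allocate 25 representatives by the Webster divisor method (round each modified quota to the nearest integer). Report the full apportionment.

Coastal: 2; North: 7; East: 1; South: 3; Lowland: 2; Central: 7; Highland: 3

Standard divisor 45802/25 ≈ 1832.08; standard quotas: Coastal 2.080, North 6.732, East 0.769, South 3.083, Lowland 2.231, Central 7.010, Highland 3.095.
Rounding to the nearest integer gives Coastal 2, North 7, East 1, South 3, Lowland 2, Central 7, Highland 3 — total 25, matching the house size, so no adjustment is needed.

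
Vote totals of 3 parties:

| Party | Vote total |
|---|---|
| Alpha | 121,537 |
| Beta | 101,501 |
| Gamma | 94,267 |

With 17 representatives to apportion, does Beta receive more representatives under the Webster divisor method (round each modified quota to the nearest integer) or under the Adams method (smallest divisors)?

Webster: Alpha 7, Beta 5, Gamma 5.
Adams: Alpha 6, Beta 6, Gamma 5.
Beta gets 5 under Webster and 6 under Adams.

Adams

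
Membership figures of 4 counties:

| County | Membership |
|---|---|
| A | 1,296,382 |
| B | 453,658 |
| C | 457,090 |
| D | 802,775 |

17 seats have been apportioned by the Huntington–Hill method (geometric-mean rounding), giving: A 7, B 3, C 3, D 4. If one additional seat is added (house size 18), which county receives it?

D

Priority for the next seat is population ÷ (√(s·(s+1))).
Priorities: A 173236.332, B 130959.784, C 131950.517, D 179505.947.
Highest priority: D.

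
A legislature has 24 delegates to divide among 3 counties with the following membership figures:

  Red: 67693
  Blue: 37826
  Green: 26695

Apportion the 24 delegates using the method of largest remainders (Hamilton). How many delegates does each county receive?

Red 12, Blue 7, Green 5

Standard divisor: 132214 ÷ 24 ≈ 5508.917.
Standard quotas: Red 12.2879, Blue 6.8663, Green 4.8458.
Lower quotas: Red 12, Blue 6, Green 4 (sum 22, leaving 2 seats).
Remainders in descending order: Blue 0.8663, Green 0.8458, Red 0.2879.
Largest remainders: Blue, Green receive the extra seats.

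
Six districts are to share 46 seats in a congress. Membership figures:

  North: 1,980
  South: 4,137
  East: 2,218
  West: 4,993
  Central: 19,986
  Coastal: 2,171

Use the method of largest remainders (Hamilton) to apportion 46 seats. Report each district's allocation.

Total 35485; standard divisor 35485/46 ≈ 771.413.
Standard quotas: North 2.5667, South 5.3629, East 2.8752, West 6.4725, Central 25.9083, Coastal 2.8143.
Lower quotas: North 2, South 5, East 2, West 6, Central 25, Coastal 2 (sum 42, leaving 4 seats).
Remainders in descending order: Central 0.9083, East 0.8752, Coastal 0.8143, North 0.5667, West 0.4725, South 0.3629.
Largest remainders: Central, East, Coastal, North receive the extra seats.

North 3; South 5; East 3; West 6; Central 26; Coastal 3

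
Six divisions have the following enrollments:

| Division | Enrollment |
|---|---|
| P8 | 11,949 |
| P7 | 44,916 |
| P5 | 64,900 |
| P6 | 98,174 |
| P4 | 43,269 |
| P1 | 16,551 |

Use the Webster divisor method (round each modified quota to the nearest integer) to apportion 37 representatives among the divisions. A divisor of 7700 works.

With modified divisor 7700: modified quotas P8 1.552, P7 5.833, P5 8.429, P6 12.750, P4 5.619, P1 2.149.
Rounding to the nearest integer: P8 2, P7 6, P5 8, P6 13, P4 6, P1 2 (total 37).

P8: 2; P7: 6; P5: 8; P6: 13; P4: 6; P1: 2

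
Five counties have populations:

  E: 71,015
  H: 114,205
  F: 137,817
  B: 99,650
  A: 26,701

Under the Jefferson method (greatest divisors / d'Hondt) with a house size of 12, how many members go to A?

0

Standard divisor 449388/12 ≈ 37449; standard quotas: E 1.896, H 3.050, F 3.680, B 2.661, A 0.713.
Rounding down gives 1, 3, 3, 2, 0 = 9 seats, so the divisor must be adjusted.
With modified divisor 30900: modified quotas E 2.298, H 3.696, F 4.460, B 3.225, A 0.864.
Rounding down: E 2, H 3, F 4, B 3, A 0 (total 12).
A receives 0.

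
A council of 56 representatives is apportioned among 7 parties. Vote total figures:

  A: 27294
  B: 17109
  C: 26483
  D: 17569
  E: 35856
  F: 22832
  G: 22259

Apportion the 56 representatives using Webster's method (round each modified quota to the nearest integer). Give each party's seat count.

Standard divisor 169402/56 ≈ 3025.036; standard quotas: A 9.023, B 5.656, C 8.755, D 5.808, E 11.853, F 7.548, G 7.358.
Rounding to the nearest integer gives 9, 6, 9, 6, 12, 8, 7 = 57 seats, so the divisor must be adjusted.
With modified divisor 3080: modified quotas A 8.862, B 5.555, C 8.598, D 5.704, E 11.642, F 7.413, G 7.227.
Rounding to the nearest integer: A 9, B 6, C 9, D 6, E 12, F 7, G 7 (total 56).

A: 9; B: 6; C: 9; D: 6; E: 12; F: 7; G: 7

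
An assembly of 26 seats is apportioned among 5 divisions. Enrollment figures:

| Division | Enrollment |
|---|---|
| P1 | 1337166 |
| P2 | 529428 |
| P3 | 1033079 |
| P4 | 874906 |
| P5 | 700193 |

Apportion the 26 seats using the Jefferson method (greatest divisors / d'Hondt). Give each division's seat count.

P1=8, P2=3, P3=6, P4=5, P5=4

Standard divisor 4474772/26 ≈ 172106.615; standard quotas: P1 7.769, P2 3.076, P3 6.003, P4 5.084, P5 4.068.
Rounding down gives 7, 3, 6, 5, 4 = 25 seats, so the divisor must be adjusted.
With modified divisor 157900: modified quotas P1 8.468, P2 3.353, P3 6.543, P4 5.541, P5 4.434.
Rounding down: P1 8, P2 3, P3 6, P4 5, P5 4 (total 26).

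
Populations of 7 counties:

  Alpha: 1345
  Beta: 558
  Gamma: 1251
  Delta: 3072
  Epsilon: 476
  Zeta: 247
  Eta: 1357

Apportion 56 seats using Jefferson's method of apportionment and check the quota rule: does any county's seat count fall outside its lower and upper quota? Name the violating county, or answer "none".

Delta

Standard quotas: Alpha 9.068, Beta 3.762, Gamma 8.434, Delta 20.712, Epsilon 3.209, Zeta 1.665, Eta 9.149.
Jefferson allocation: Alpha 9, Beta 4, Gamma 8, Delta 22, Epsilon 3, Zeta 1, Eta 9.
Delta has quota 20.712 (lower 20, upper 21) but receives 22 — outside the quota interval.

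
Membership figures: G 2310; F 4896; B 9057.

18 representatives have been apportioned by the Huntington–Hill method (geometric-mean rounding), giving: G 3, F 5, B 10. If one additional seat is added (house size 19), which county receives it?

Priority for the next seat is population ÷ (√(s·(s+1))).
Priorities: G 666.840, F 893.883, B 863.551.
Highest priority: F.

F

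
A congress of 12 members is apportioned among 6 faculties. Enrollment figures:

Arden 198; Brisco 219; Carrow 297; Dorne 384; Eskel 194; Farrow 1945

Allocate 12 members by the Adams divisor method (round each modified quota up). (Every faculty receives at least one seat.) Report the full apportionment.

Standard divisor 3237/12 ≈ 269.75; standard quotas: Arden 0.734, Brisco 0.812, Carrow 1.101, Dorne 1.424, Eskel 0.719, Farrow 7.210.
Rounding up gives 1, 1, 2, 2, 1, 8 = 15 seats, so the divisor must be adjusted.
With modified divisor 350: modified quotas Arden 0.566, Brisco 0.626, Carrow 0.849, Dorne 1.097, Eskel 0.554, Farrow 5.557.
Rounding up: Arden 1, Brisco 1, Carrow 1, Dorne 2, Eskel 1, Farrow 6 (total 12).

Arden=1, Brisco=1, Carrow=1, Dorne=2, Eskel=1, Farrow=6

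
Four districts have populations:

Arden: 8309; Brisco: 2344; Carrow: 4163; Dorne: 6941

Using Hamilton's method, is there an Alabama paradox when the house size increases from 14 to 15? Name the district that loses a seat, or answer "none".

Brisco

At 14 seats: Arden 5, Brisco 2, Carrow 3, Dorne 4.
At 15 seats: Arden 6, Brisco 1, Carrow 3, Dorne 5.
Brisco drops from 2 to 1.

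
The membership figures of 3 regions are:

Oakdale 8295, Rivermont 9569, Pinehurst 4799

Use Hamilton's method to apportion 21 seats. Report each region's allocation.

Standard divisor: 22663 ÷ 21 ≈ 1079.19.
Standard quotas: Oakdale 7.6863, Rivermont 8.8668, Pinehurst 4.4469.
Lower quotas: Oakdale 7, Rivermont 8, Pinehurst 4 (sum 19, leaving 2 seats).
Remainders in descending order: Rivermont 0.8668, Oakdale 0.6863, Pinehurst 0.4469.
Largest remainders: Rivermont, Oakdale receive the extra seats.

Oakdale: 8, Rivermont: 9, Pinehurst: 4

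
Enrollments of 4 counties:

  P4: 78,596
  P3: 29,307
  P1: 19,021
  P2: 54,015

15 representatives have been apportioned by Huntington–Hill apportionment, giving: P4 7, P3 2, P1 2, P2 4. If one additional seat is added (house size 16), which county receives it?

P2

Priority for the next seat is population ÷ (√(s·(s+1))).
Priorities: P4 10502.832, P3 11964.533, P1 7765.291, P2 12078.121.
Highest priority: P2.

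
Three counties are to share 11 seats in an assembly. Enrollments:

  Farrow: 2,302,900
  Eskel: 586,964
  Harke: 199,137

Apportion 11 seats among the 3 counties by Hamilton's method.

Farrow=8, Eskel=2, Harke=1

Total 3089001; standard divisor 3089001/11 ≈ 280818.273.
Standard quotas: Farrow 8.2007, Eskel 2.0902, Harke 0.7091.
Lower quotas: Farrow 8, Eskel 2, Harke 0 (sum 10, leaving 1 seat).
Remainders in descending order: Harke 0.7091, Farrow 0.2007, Eskel 0.0902.
The surplus seat goes to Harke.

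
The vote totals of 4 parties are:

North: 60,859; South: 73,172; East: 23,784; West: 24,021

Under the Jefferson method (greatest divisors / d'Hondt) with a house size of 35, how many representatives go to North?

12

Standard divisor 181836/35 ≈ 5195.314; standard quotas: North 11.714, South 14.084, East 4.578, West 4.624.
Rounding down gives 11, 14, 4, 4 = 33 seats, so the divisor must be adjusted.
With modified divisor 4840: modified quotas North 12.574, South 15.118, East 4.914, West 4.963.
Rounding down: North 12, South 15, East 4, West 4 (total 35).
North receives 12.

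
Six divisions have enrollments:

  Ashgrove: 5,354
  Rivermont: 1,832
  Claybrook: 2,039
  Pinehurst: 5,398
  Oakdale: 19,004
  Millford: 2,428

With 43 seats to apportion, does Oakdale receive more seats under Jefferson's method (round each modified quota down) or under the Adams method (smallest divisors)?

Jefferson

Jefferson: Ashgrove 6, Rivermont 2, Claybrook 2, Pinehurst 6, Oakdale 24, Millford 3.
Adams: Ashgrove 6, Rivermont 3, Claybrook 3, Pinehurst 6, Oakdale 22, Millford 3.
Oakdale gets 24 under Jefferson and 22 under Adams.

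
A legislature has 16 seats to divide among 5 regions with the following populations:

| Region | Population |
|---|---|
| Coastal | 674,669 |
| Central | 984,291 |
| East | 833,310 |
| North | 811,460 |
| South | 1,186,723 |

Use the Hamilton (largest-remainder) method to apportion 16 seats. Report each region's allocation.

Coastal: 2; Central: 4; East: 3; North: 3; South: 4

The standard divisor is 4490453/16 ≈ 280653.312.
Standard quotas: Coastal 2.4039, Central 3.5071, East 2.9692, North 2.8913, South 4.2284.
Lower quotas: Coastal 2, Central 3, East 2, North 2, South 4 (sum 13, leaving 3 seats).
Remainders in descending order: East 0.9692, North 0.8913, Central 0.5071, Coastal 0.4039, South 0.2284.
Largest remainders: East, North, Central receive the extra seats.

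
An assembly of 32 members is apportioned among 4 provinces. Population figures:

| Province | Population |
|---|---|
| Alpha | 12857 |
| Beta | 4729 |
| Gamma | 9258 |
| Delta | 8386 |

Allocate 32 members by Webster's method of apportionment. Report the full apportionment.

Alpha 12, Beta 4, Gamma 8, Delta 8

Standard divisor 35230/32 ≈ 1100.938; standard quotas: Alpha 11.678, Beta 4.295, Gamma 8.409, Delta 7.617.
Rounding to the nearest integer gives Alpha 12, Beta 4, Gamma 8, Delta 8 — total 32, matching the house size, so no adjustment is needed.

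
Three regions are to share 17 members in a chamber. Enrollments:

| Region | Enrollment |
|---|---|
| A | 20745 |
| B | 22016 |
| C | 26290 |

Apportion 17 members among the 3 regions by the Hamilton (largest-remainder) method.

Total 69051; standard divisor 69051/17 ≈ 4061.824.
Standard quotas: A 5.1073, B 5.4202, C 6.4725.
Lower quotas: A 5, B 5, C 6 (sum 16, leaving 1 seat).
Remainders in descending order: C 0.4725, B 0.4202, A 0.1073.
The surplus seat goes to C.

A=5, B=5, C=7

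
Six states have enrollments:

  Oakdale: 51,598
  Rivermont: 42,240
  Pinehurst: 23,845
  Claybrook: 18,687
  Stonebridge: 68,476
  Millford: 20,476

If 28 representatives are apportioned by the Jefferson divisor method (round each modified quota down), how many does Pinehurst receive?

Standard divisor 225322/28 ≈ 8047.214; standard quotas: Oakdale 6.412, Rivermont 5.249, Pinehurst 2.963, Claybrook 2.322, Stonebridge 8.509, Millford 2.544.
Rounding down gives 6, 5, 2, 2, 8, 2 = 25 seats, so the divisor must be adjusted.
With modified divisor 7200: modified quotas Oakdale 7.166, Rivermont 5.867, Pinehurst 3.312, Claybrook 2.595, Stonebridge 9.511, Millford 2.844.
Rounding down: Oakdale 7, Rivermont 5, Pinehurst 3, Claybrook 2, Stonebridge 9, Millford 2 (total 28).
Pinehurst receives 3.

3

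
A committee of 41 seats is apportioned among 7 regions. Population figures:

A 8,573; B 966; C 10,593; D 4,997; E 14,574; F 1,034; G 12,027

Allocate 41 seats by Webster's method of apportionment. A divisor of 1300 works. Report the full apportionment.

With modified divisor 1300: modified quotas A 6.595, B 0.743, C 8.148, D 3.844, E 11.211, F 0.795, G 9.252.
Rounding to the nearest integer: A 7, B 1, C 8, D 4, E 11, F 1, G 9 (total 41).

A 7, B 1, C 8, D 4, E 11, F 1, G 9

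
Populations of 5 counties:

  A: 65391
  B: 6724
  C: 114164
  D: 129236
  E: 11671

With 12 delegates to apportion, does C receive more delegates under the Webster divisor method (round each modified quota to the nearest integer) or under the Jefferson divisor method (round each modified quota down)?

Jefferson

Webster: A 3, B 0, C 4, D 5, E 0.
Jefferson: A 2, B 0, C 5, D 5, E 0.
C gets 4 under Webster and 5 under Jefferson.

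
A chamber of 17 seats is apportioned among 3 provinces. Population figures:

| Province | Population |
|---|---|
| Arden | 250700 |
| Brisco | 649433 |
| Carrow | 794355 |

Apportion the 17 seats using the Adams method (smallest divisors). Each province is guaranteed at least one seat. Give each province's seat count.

Standard divisor 1694488/17 ≈ 99675.765; standard quotas: Arden 2.515, Brisco 6.515, Carrow 7.969.
Rounding up gives 3, 7, 8 = 18 seats, so the divisor must be adjusted.
With modified divisor 110900: modified quotas Arden 2.261, Brisco 5.856, Carrow 7.163.
Rounding up: Arden 3, Brisco 6, Carrow 8 (total 17).

Arden 3; Brisco 6; Carrow 8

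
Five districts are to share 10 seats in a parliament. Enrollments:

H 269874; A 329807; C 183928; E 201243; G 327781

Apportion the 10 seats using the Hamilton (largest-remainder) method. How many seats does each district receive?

H 2, A 3, C 1, E 2, G 2

Standard divisor: 1312633 ÷ 10 ≈ 131263.3.
Standard quotas: H 2.0560, A 2.5126, C 1.4012, E 1.5331, G 2.4971.
Lower quotas: H 2, A 2, C 1, E 1, G 2 (sum 8, leaving 2 seats).
Remainders in descending order: E 0.5331, A 0.5126, G 0.4971, C 0.4012, H 0.0560.
Largest remainders: E, A receive the extra seats.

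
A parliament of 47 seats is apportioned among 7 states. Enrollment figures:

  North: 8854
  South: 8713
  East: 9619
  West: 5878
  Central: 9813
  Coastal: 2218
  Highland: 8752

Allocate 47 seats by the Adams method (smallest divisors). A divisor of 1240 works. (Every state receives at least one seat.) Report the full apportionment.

With modified divisor 1240: modified quotas North 7.140, South 7.027, East 7.757, West 4.740, Central 7.914, Coastal 1.789, Highland 7.058.
Rounding up: North 8, South 8, East 8, West 5, Central 8, Coastal 2, Highland 8 (total 47).

North 8, South 8, East 8, West 5, Central 8, Coastal 2, Highland 8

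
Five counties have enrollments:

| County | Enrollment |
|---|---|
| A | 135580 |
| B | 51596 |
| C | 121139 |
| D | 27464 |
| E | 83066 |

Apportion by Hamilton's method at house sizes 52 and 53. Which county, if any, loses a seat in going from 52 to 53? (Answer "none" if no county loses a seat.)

At 52 seats: A 17, B 6, C 15, D 4, E 10.
At 53 seats: A 17, B 7, C 15, D 3, E 11.
D drops from 4 to 3.

D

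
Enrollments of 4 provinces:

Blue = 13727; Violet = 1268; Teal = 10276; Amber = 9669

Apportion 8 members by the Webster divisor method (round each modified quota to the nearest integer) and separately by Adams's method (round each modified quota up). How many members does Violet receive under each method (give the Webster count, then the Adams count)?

0 and 1

Webster: Blue 3, Violet 0, Teal 3, Amber 2.
Adams: Blue 3, Violet 1, Teal 2, Amber 2.
Violet gets 0 under Webster and 1 under Adams.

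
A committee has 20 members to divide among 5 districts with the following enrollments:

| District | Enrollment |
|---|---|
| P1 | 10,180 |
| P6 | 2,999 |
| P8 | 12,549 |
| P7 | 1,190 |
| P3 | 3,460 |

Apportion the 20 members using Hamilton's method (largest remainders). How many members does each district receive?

P1 7, P6 2, P8 8, P7 1, P3 2

Total 30378; standard divisor 30378/20 ≈ 1518.9.
Standard quotas: P1 6.7022, P6 1.9745, P8 8.2619, P7 0.7835, P3 2.2780.
Lower quotas: P1 6, P6 1, P8 8, P7 0, P3 2 (sum 17, leaving 3 seats).
Remainders in descending order: P6 0.9745, P7 0.7835, P1 0.7022, P3 0.2780, P8 0.2619.
Largest remainders: P6, P7, P1 receive the extra seats.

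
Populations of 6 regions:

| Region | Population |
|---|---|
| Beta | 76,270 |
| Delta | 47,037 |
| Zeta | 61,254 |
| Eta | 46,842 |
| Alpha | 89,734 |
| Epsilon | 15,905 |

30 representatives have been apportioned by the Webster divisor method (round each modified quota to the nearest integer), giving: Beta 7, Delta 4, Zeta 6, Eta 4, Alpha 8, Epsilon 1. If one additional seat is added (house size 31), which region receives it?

Epsilon

Priority for the next seat is population ÷ (current seats + 0.5).
Priorities: Beta 10169.333, Delta 10452.667, Zeta 9423.692, Eta 10409.333, Alpha 10556.941, Epsilon 10603.333.
Highest priority: Epsilon.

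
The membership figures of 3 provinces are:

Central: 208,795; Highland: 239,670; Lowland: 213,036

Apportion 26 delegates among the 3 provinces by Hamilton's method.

Standard divisor: 661501 ÷ 26 ≈ 25442.346.
Standard quotas: Central 8.2066, Highland 9.4201, Lowland 8.3733.
Lower quotas: Central 8, Highland 9, Lowland 8 (sum 25, leaving 1 seat).
Remainders in descending order: Highland 0.4201, Lowland 0.3733, Central 0.2066.
The surplus seat goes to Highland.

Central 8; Highland 10; Lowland 8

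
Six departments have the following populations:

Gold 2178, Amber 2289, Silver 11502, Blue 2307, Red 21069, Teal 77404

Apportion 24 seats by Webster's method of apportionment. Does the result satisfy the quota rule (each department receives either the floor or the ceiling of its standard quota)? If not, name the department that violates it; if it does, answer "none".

Teal

Standard quotas: Gold 0.448, Amber 0.471, Silver 2.364, Blue 0.474, Red 4.331, Teal 15.912.
Webster allocation: Gold 0, Amber 0, Silver 2, Blue 0, Red 5, Teal 17.
Teal has quota 15.912 (lower 15, upper 16) but receives 17 — outside the quota interval.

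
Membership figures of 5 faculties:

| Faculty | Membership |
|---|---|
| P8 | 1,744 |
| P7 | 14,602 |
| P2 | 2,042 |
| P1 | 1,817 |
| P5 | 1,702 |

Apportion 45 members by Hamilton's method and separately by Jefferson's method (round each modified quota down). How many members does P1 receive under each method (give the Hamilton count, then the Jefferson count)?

Hamilton: P8 4, P7 30, P2 4, P1 4, P5 3.
Jefferson: P8 3, P7 32, P2 4, P1 3, P5 3.
P1 gets 4 under Hamilton and 3 under Jefferson.

4 and 3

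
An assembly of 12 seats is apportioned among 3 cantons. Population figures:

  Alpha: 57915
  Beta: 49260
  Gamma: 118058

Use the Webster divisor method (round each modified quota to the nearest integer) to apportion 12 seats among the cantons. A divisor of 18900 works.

With modified divisor 18900: modified quotas Alpha 3.064, Beta 2.606, Gamma 6.246.
Rounding to the nearest integer: Alpha 3, Beta 3, Gamma 6 (total 12).

Alpha=3, Beta=3, Gamma=6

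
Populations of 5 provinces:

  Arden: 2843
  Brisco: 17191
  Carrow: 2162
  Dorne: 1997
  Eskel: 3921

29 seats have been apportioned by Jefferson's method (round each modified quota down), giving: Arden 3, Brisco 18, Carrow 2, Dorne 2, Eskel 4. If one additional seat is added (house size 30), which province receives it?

Brisco

Priority for the next seat is population ÷ (current seats + 1).
Priorities: Arden 710.750, Brisco 904.789, Carrow 720.667, Dorne 665.667, Eskel 784.200.
Highest priority: Brisco.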